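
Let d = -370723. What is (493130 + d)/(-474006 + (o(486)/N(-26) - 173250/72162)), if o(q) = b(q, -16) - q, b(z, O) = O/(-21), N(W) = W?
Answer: -133969197999/518761386512 ≈ -0.25825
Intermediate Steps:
b(z, O) = -O/21 (b(z, O) = O*(-1/21) = -O/21)
o(q) = 16/21 - q (o(q) = -1/21*(-16) - q = 16/21 - q)
(493130 + d)/(-474006 + (o(486)/N(-26) - 173250/72162)) = (493130 - 370723)/(-474006 + ((16/21 - 1*486)/(-26) - 173250/72162)) = 122407/(-474006 + ((16/21 - 486)*(-1/26) - 173250*1/72162)) = 122407/(-474006 + (-10190/21*(-1/26) - 9625/4009)) = 122407/(-474006 + (5095/273 - 9625/4009)) = 122407/(-474006 + 17798230/1094457) = 122407/(-518761386512/1094457) = 122407*(-1094457/518761386512) = -133969197999/518761386512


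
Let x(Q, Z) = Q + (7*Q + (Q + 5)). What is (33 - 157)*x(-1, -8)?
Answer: 496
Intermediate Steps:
x(Q, Z) = 5 + 9*Q (x(Q, Z) = Q + (7*Q + (5 + Q)) = Q + (5 + 8*Q) = 5 + 9*Q)
(33 - 157)*x(-1, -8) = (33 - 157)*(5 + 9*(-1)) = -124*(5 - 9) = -124*(-4) = 496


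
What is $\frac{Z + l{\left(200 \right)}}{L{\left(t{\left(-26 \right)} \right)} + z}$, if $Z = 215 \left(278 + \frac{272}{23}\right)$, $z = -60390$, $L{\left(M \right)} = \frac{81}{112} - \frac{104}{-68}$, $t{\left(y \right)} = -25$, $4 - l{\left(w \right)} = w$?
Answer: $- \frac{2720210528}{2644500233} \approx -1.0286$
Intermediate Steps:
$l{\left(w \right)} = 4 - w$
$L{\left(M \right)} = \frac{4289}{1904}$ ($L{\left(M \right)} = 81 \cdot \frac{1}{112} - - \frac{26}{17} = \frac{81}{112} + \frac{26}{17} = \frac{4289}{1904}$)
$Z = \frac{1433190}{23}$ ($Z = 215 \left(278 + 272 \cdot \frac{1}{23}\right) = 215 \left(278 + \frac{272}{23}\right) = 215 \cdot \frac{6666}{23} = \frac{1433190}{23} \approx 62313.0$)
$\frac{Z + l{\left(200 \right)}}{L{\left(t{\left(-26 \right)} \right)} + z} = \frac{\frac{1433190}{23} + \left(4 - 200\right)}{\frac{4289}{1904} - 60390} = \frac{\frac{1433190}{23} + \left(4 - 200\right)}{- \frac{114978271}{1904}} = \left(\frac{1433190}{23} - 196\right) \left(- \frac{1904}{114978271}\right) = \frac{1428682}{23} \left(- \frac{1904}{114978271}\right) = - \frac{2720210528}{2644500233}$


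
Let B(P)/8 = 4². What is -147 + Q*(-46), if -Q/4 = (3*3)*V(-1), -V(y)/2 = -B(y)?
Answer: 423789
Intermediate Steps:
B(P) = 128 (B(P) = 8*4² = 8*16 = 128)
V(y) = 256 (V(y) = -(-2)*128 = -2*(-128) = 256)
Q = -9216 (Q = -4*3*3*256 = -36*256 = -4*2304 = -9216)
-147 + Q*(-46) = -147 - 9216*(-46) = -147 + 423936 = 423789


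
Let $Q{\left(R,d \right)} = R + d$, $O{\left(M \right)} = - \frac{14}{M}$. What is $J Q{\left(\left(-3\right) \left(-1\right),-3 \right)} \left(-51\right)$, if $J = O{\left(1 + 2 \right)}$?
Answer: $0$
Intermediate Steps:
$J = - \frac{14}{3}$ ($J = - \frac{14}{1 + 2} = - \frac{14}{3} \approx -4.6667$)
$J Q{\left(\left(-3\right) \left(-1\right),-3 \right)} \left(-51\right) = - \frac{14 \left(\left(-3\right) \left(-1\right) - 3\right)}{3} \left(-51\right) = - \frac{14 \left(3 - 3\right)}{3} \left(-51\right) = \left(- \frac{14}{3}\right) 0 \left(-51\right) = 0 \left(-51\right) = 0$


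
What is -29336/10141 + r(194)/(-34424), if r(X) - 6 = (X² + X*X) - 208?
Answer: -885573667/174546892 ≈ -5.0736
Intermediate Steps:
r(X) = -202 + 2*X² (r(X) = 6 + ((X² + X*X) - 208) = 6 + ((X² + X²) - 208) = 6 + (2*X² - 208) = 6 + (-208 + 2*X²) = -202 + 2*X²)
-29336/10141 + r(194)/(-34424) = -29336/10141 + (-202 + 2*194²)/(-34424) = -29336*1/10141 + (-202 + 2*37636)*(-1/34424) = -29336/10141 + (-202 + 75272)*(-1/34424) = -29336/10141 + 75070*(-1/34424) = -29336/10141 - 37535/17212 = -885573667/174546892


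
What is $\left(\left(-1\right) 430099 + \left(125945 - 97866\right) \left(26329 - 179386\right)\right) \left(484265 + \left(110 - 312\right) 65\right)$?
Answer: $-2024993636418270$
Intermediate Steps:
$\left(\left(-1\right) 430099 + \left(125945 - 97866\right) \left(26329 - 179386\right)\right) \left(484265 + \left(110 - 312\right) 65\right) = \left(-430099 + 28079 \left(-153057\right)\right) \left(484265 - 13130\right) = \left(-430099 - 4297687503\right) \left(484265 - 13130\right) = \left(-4298117602\right) 471135 = -2024993636418270$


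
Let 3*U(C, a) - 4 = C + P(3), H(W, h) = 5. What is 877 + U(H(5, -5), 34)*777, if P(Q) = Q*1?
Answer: 3985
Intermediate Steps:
P(Q) = Q
U(C, a) = 7/3 + C/3 (U(C, a) = 4/3 + (C + 3)/3 = 4/3 + (3 + C)/3 = 4/3 + (1 + C/3) = 7/3 + C/3)
877 + U(H(5, -5), 34)*777 = 877 + (7/3 + (⅓)*5)*777 = 877 + (7/3 + 5/3)*777 = 877 + 4*777 = 877 + 3108 = 3985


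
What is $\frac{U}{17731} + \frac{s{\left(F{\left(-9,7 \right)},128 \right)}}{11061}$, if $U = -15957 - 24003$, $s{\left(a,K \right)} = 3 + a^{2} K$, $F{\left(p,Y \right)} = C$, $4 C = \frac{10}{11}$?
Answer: $- \frac{53461083607}{23730833511} \approx -2.2528$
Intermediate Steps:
$C = \frac{5}{22}$ ($C = \frac{10 \cdot \frac{1}{11}}{4} = \frac{1}{4} \cdot \frac{10}{11} = \frac{5}{22} \approx 0.22727$)
$F{\left(p,Y \right)} = \frac{5}{22}$
$s{\left(a,K \right)} = 3 + K a^{2}$
$U = -39960$ ($U = -15957 - 24003 = -39960$)
$\frac{U}{17731} + \frac{s{\left(F{\left(-9,7 \right)},128 \right)}}{11061} = - \frac{39960}{17731} + \frac{3 + 128 \left(\frac{5}{22}\right)^{2}}{11061} = \left(-39960\right) \frac{1}{17731} + \left(3 + 128 \cdot \frac{25}{484}\right) \frac{1}{11061} = - \frac{39960}{17731} + \left(3 + \frac{800}{121}\right) \frac{1}{11061} = - \frac{39960}{17731} + \frac{1163}{121} \cdot \frac{1}{11061} = - \frac{39960}{17731} + \frac{1163}{1338381} = - \frac{53461083607}{23730833511}$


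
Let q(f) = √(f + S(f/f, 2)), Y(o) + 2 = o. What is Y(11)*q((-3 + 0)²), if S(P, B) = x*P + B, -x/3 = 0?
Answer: 9*√11 ≈ 29.850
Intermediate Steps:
Y(o) = -2 + o
x = 0 (x = -3*0 = 0)
S(P, B) = B (S(P, B) = 0*P + B = 0 + B = B)
q(f) = √(2 + f) (q(f) = √(f + 2) = √(2 + f))
Y(11)*q((-3 + 0)²) = (-2 + 11)*√(2 + (-3 + 0)²) = 9*√(2 + (-3)²) = 9*√(2 + 9) = 9*√11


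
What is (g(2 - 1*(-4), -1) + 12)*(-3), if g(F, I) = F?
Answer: -54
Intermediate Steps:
(g(2 - 1*(-4), -1) + 12)*(-3) = ((2 - 1*(-4)) + 12)*(-3) = ((2 + 4) + 12)*(-3) = (6 + 12)*(-3) = 18*(-3) = -54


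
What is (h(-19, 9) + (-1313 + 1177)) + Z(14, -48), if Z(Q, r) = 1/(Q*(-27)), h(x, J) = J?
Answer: -48007/378 ≈ -127.00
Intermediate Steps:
Z(Q, r) = -1/(27*Q) (Z(Q, r) = -1/27/Q = -1/(27*Q))
(h(-19, 9) + (-1313 + 1177)) + Z(14, -48) = (9 + (-1313 + 1177)) - 1/27/14 = (9 - 136) - 1/27*1/14 = -127 - 1/378 = -48007/378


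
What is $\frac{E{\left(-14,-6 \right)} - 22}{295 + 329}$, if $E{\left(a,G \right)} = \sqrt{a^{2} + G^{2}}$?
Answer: $- \frac{11}{312} + \frac{\sqrt{58}}{312} \approx -0.010847$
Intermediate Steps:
$E{\left(a,G \right)} = \sqrt{G^{2} + a^{2}}$
$\frac{E{\left(-14,-6 \right)} - 22}{295 + 329} = \frac{\sqrt{\left(-6\right)^{2} + \left(-14\right)^{2}} - 22}{295 + 329} = \frac{\sqrt{36 + 196} - 22}{624} = \left(\sqrt{232} - 22\right) \frac{1}{624} = \left(2 \sqrt{58} - 22\right) \frac{1}{624} = \left(-22 + 2 \sqrt{58}\right) \frac{1}{624} = - \frac{11}{312} + \frac{\sqrt{58}}{312}$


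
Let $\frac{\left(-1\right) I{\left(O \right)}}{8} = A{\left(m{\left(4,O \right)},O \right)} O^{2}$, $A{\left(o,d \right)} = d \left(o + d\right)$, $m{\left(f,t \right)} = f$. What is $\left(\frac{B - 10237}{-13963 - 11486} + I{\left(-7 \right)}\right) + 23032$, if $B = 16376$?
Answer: $\frac{376639061}{25449} \approx 14800.0$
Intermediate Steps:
$A{\left(o,d \right)} = d \left(d + o\right)$
$I{\left(O \right)} = - 8 O^{3} \left(4 + O\right)$ ($I{\left(O \right)} = - 8 O \left(O + 4\right) O^{2} = - 8 O \left(4 + O\right) O^{2} = - 8 O^{3} \left(4 + O\right)$)
$\left(\frac{B - 10237}{-13963 - 11486} + I{\left(-7 \right)}\right) + 23032 = \left(\frac{16376 - 10237}{-13963 - 11486} + 8 \left(-7\right)^{3} \left(-4 - -7\right)\right) + 23032 = \left(\frac{6139}{-25449} + 8 \left(-343\right) \left(-4 + 7\right)\right) + 23032 = \left(6139 \left(- \frac{1}{25449}\right) + 8 \left(-343\right) 3\right) + 23032 = \left(- \frac{6139}{25449} - 8232\right) + 23032 = - \frac{209502307}{25449} + 23032 = \frac{376639061}{25449}$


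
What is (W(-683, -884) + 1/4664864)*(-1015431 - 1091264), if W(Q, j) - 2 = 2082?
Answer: -20480396766883015/4664864 ≈ -4.3904e+9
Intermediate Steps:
W(Q, j) = 2084 (W(Q, j) = 2 + 2082 = 2084)
(W(-683, -884) + 1/4664864)*(-1015431 - 1091264) = (2084 + 1/4664864)*(-1015431 - 1091264) = (2084 + 1/4664864)*(-2106695) = (9721576577/4664864)*(-2106695) = -20480396766883015/4664864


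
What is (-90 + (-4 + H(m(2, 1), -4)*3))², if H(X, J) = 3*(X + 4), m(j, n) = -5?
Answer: 10609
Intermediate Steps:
H(X, J) = 12 + 3*X (H(X, J) = 3*(4 + X) = 12 + 3*X)
(-90 + (-4 + H(m(2, 1), -4)*3))² = (-90 + (-4 + (12 + 3*(-5))*3))² = (-90 + (-4 + (12 - 15)*3))² = (-90 + (-4 - 3*3))² = (-90 + (-4 - 9))² = (-90 - 13)² = (-103)² = 10609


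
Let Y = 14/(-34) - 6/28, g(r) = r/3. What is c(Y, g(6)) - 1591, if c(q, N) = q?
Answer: -378807/238 ≈ -1591.6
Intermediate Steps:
g(r) = r/3 (g(r) = r*(⅓) = r/3)
Y = -149/238 (Y = 14*(-1/34) - 6*1/28 = -7/17 - 3/14 = -149/238 ≈ -0.62605)
c(Y, g(6)) - 1591 = -149/238 - 1591 = -378807/238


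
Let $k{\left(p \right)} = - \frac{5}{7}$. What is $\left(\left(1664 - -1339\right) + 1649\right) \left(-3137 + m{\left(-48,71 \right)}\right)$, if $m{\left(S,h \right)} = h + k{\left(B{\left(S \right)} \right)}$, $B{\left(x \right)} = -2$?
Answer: $- \frac{99864484}{7} \approx -1.4266 \cdot 10^{7}$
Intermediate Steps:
$k{\left(p \right)} = - \frac{5}{7}$ ($k{\left(p \right)} = \left(-5\right) \frac{1}{7} = - \frac{5}{7}$)
$m{\left(S,h \right)} = - \frac{5}{7} + h$ ($m{\left(S,h \right)} = h - \frac{5}{7} = - \frac{5}{7} + h$)
$\left(\left(1664 - -1339\right) + 1649\right) \left(-3137 + m{\left(-48,71 \right)}\right) = \left(\left(1664 - -1339\right) + 1649\right) \left(-3137 + \left(- \frac{5}{7} + 71\right)\right) = \left(\left(1664 + 1339\right) + 1649\right) \left(-3137 + \frac{492}{7}\right) = \left(3003 + 1649\right) \left(- \frac{21467}{7}\right) = 4652 \left(- \frac{21467}{7}\right) = - \frac{99864484}{7}$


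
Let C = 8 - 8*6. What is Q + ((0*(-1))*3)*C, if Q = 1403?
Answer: 1403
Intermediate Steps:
C = -40 (C = 8 - 48 = -40)
Q + ((0*(-1))*3)*C = 1403 + ((0*(-1))*3)*(-40) = 1403 + (0*3)*(-40) = 1403 + 0*(-40) = 1403 + 0 = 1403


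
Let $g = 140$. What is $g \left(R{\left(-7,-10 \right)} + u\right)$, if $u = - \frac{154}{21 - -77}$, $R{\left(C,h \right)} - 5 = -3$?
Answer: $60$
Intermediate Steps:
$R{\left(C,h \right)} = 2$ ($R{\left(C,h \right)} = 5 - 3 = 2$)
$u = - \frac{11}{7}$ ($u = - \frac{154}{21 + 77} = - \frac{154}{98} = \left(-154\right) \frac{1}{98} = - \frac{11}{7} \approx -1.5714$)
$g \left(R{\left(-7,-10 \right)} + u\right) = 140 \left(2 - \frac{11}{7}\right) = 140 \cdot \frac{3}{7} = 60$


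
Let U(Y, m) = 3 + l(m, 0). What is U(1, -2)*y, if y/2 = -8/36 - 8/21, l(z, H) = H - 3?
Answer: 0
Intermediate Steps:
l(z, H) = -3 + H
U(Y, m) = 0 (U(Y, m) = 3 + (-3 + 0) = 3 - 3 = 0)
y = -76/63 (y = 2*(-8/36 - 8/21) = 2*(-8*1/36 - 8*1/21) = 2*(-2/9 - 8/21) = 2*(-38/63) = -76/63 ≈ -1.2063)
U(1, -2)*y = 0*(-76/63) = 0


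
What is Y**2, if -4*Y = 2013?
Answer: 4052169/16 ≈ 2.5326e+5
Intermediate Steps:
Y = -2013/4 (Y = -1/4*2013 = -2013/4 ≈ -503.25)
Y**2 = (-2013/4)**2 = 4052169/16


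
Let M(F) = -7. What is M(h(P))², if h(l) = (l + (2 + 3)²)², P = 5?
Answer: 49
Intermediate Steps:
h(l) = (25 + l)² (h(l) = (l + 5²)² = (l + 25)² = (25 + l)²)
M(h(P))² = (-7)² = 49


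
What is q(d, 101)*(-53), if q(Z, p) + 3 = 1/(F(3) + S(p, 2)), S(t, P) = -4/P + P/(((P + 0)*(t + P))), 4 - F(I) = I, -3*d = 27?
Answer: 21677/102 ≈ 212.52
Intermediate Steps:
d = -9 (d = -1/3*27 = -9)
F(I) = 4 - I
S(t, P) = 1/(P + t) - 4/P (S(t, P) = -4/P + P/((P*(P + t))) = -4/P + P*(1/(P*(P + t))) = -4/P + 1/(P + t) = 1/(P + t) - 4/P)
q(Z, p) = -3 + 1/(1 + (-6 - 4*p)/(2*(2 + p))) (q(Z, p) = -3 + 1/((4 - 1*3) + (-4*p - 3*2)/(2*(2 + p))) = -3 + 1/((4 - 3) + (-4*p - 6)/(2*(2 + p))) = -3 + 1/(1 + (-6 - 4*p)/(2*(2 + p))))
q(d, 101)*(-53) = ((5 + 4*101)/(-1 - 1*101))*(-53) = ((5 + 404)/(-1 - 101))*(-53) = (409/(-102))*(-53) = -1/102*409*(-53) = -409/102*(-53) = 21677/102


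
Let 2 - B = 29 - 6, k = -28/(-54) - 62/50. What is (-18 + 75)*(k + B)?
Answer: -278578/225 ≈ -1238.1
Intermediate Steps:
k = -487/675 (k = -28*(-1/54) - 62*1/50 = 14/27 - 31/25 = -487/675 ≈ -0.72148)
B = -21 (B = 2 - (29 - 6) = 2 - 1*23 = 2 - 23 = -21)
(-18 + 75)*(k + B) = (-18 + 75)*(-487/675 - 21) = 57*(-14662/675) = -278578/225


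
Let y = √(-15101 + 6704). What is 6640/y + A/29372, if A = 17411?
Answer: 17411/29372 - 6640*I*√933/2799 ≈ 0.59278 - 72.461*I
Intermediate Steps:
y = 3*I*√933 (y = √(-8397) = 3*I*√933 ≈ 91.635*I)
6640/y + A/29372 = 6640/((3*I*√933)) + 17411/29372 = 6640*(-I*√933/2799) + 17411*(1/29372) = -6640*I*√933/2799 + 17411/29372 = 17411/29372 - 6640*I*√933/2799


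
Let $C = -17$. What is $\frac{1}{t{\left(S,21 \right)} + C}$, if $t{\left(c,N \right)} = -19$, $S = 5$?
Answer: $- \frac{1}{36} \approx -0.027778$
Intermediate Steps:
$\frac{1}{t{\left(S,21 \right)} + C} = \frac{1}{-19 - 17} = \frac{1}{-36} = - \frac{1}{36}$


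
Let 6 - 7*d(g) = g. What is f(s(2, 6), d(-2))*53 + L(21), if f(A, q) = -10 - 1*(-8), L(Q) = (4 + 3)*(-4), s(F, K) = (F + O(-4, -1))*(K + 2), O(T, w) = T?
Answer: -134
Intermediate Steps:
s(F, K) = (-4 + F)*(2 + K) (s(F, K) = (F - 4)*(K + 2) = (-4 + F)*(2 + K))
d(g) = 6/7 - g/7
L(Q) = -28 (L(Q) = 7*(-4) = -28)
f(A, q) = -2 (f(A, q) = -10 + 8 = -2)
f(s(2, 6), d(-2))*53 + L(21) = -2*53 - 28 = -106 - 28 = -134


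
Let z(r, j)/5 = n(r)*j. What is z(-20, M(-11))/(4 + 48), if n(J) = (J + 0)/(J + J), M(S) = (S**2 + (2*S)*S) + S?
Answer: 220/13 ≈ 16.923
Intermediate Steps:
M(S) = S + 3*S**2 (M(S) = (S**2 + 2*S**2) + S = 3*S**2 + S = S + 3*S**2)
n(J) = 1/2 (n(J) = J/((2*J)) = J*(1/(2*J)) = 1/2)
z(r, j) = 5*j/2 (z(r, j) = 5*(j/2) = 5*j/2)
z(-20, M(-11))/(4 + 48) = (5*(-11*(1 + 3*(-11)))/2)/(4 + 48) = (5*(-11*(1 - 33))/2)/52 = (5*(-11*(-32))/2)*(1/52) = ((5/2)*352)*(1/52) = 880*(1/52) = 220/13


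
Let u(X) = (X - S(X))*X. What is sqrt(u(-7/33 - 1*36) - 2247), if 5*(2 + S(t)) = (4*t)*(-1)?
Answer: 4*sqrt(2787)/33 ≈ 6.3990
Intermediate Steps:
S(t) = -2 - 4*t/5 (S(t) = -2 + ((4*t)*(-1))/5 = -2 + (-4*t)/5 = -2 - 4*t/5)
u(X) = X*(2 + 9*X/5) (u(X) = (X - (-2 - 4*X/5))*X = (X + (2 + 4*X/5))*X = (2 + 9*X/5)*X = X*(2 + 9*X/5))
sqrt(u(-7/33 - 1*36) - 2247) = sqrt((-7/33 - 1*36)*(10 + 9*(-7/33 - 1*36))/5 - 2247) = sqrt((-7*1/33 - 36)*(10 + 9*(-7*1/33 - 36))/5 - 2247) = sqrt((-7/33 - 36)*(10 + 9*(-7/33 - 36))/5 - 2247) = sqrt((1/5)*(-1195/33)*(10 + 9*(-1195/33)) - 2247) = sqrt((1/5)*(-1195/33)*(10 - 3585/11) - 2247) = sqrt((1/5)*(-1195/33)*(-3475/11) - 2247) = sqrt(830525/363 - 2247) = sqrt(14864/363) = 4*sqrt(2787)/33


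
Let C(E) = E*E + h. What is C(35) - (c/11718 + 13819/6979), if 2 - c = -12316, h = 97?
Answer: 2568218060/1947141 ≈ 1319.0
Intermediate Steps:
c = 12318 (c = 2 - 1*(-12316) = 2 + 12316 = 12318)
C(E) = 97 + E**2 (C(E) = E*E + 97 = E**2 + 97 = 97 + E**2)
C(35) - (c/11718 + 13819/6979) = (97 + 35**2) - (12318/11718 + 13819/6979) = (97 + 1225) - (12318*(1/11718) + 13819*(1/6979)) = 1322 - (2053/1953 + 13819/6979) = 1322 - 1*5902342/1947141 = 1322 - 5902342/1947141 = 2568218060/1947141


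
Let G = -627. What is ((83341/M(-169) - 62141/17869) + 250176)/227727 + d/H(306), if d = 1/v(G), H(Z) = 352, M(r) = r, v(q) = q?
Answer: 18489941260414685/16864333160449632 ≈ 1.0964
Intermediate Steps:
d = -1/627 (d = 1/(-627) = -1/627 ≈ -0.0015949)
((83341/M(-169) - 62141/17869) + 250176)/227727 + d/H(306) = ((83341/(-169) - 62141/17869) + 250176)/227727 - 1/627/352 = ((83341*(-1/169) - 62141*1/17869) + 250176)*(1/227727) - 1/627*1/352 = ((-83341/169 - 62141/17869) + 250176)*(1/227727) - 1/220704 = (-1499722158/3019861 + 250176)*(1/227727) - 1/220704 = (753997023378/3019861)*(1/227727) - 1/220704 = 83777447042/76411542883 - 1/220704 = 18489941260414685/16864333160449632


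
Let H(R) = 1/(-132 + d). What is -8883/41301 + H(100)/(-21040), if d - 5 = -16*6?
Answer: -4630920451/21531220880 ≈ -0.21508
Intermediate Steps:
d = -91 (d = 5 - 16*6 = 5 - 96 = -91)
H(R) = -1/223 (H(R) = 1/(-132 - 91) = 1/(-223) = -1/223)
-8883/41301 + H(100)/(-21040) = -8883/41301 - 1/223/(-21040) = -8883*1/41301 - 1/223*(-1/21040) = -987/4589 + 1/4691920 = -4630920451/21531220880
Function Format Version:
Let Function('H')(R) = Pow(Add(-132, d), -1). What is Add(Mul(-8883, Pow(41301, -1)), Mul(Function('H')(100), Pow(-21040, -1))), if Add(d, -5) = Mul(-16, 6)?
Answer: Rational(-4630920451, 21531220880) ≈ -0.21508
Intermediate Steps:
d = -91 (d = Add(5, Mul(-16, 6)) = Add(5, -96) = -91)
Function('H')(R) = Rational(-1, 223) (Function('H')(R) = Pow(Add(-132, -91), -1) = Pow(-223, -1) = Rational(-1, 223))
Add(Mul(-8883, Pow(41301, -1)), Mul(Function('H')(100), Pow(-21040, -1))) = Add(Mul(-8883, Pow(41301, -1)), Mul(Rational(-1, 223), Pow(-21040, -1))) = Add(Mul(-8883, Rational(1, 41301)), Mul(Rational(-1, 223), Rational(-1, 21040))) = Add(Rational(-987, 4589), Rational(1, 4691920)) = Rational(-4630920451, 21531220880)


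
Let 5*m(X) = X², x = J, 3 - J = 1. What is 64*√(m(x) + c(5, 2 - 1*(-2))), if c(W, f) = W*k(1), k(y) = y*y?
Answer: 64*√145/5 ≈ 154.13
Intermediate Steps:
k(y) = y²
J = 2 (J = 3 - 1*1 = 3 - 1 = 2)
c(W, f) = W (c(W, f) = W*1² = W*1 = W)
x = 2
m(X) = X²/5
64*√(m(x) + c(5, 2 - 1*(-2))) = 64*√((⅕)*2² + 5) = 64*√((⅕)*4 + 5) = 64*√(⅘ + 5) = 64*√(29/5) = 64*(√145/5) = 64*√145/5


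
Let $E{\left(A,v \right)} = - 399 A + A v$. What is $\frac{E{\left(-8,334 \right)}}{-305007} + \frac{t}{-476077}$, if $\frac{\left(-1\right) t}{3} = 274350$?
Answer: $\frac{250788451310}{145206817539} \approx 1.7271$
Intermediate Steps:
$t = -823050$ ($t = \left(-3\right) 274350 = -823050$)
$\frac{E{\left(-8,334 \right)}}{-305007} + \frac{t}{-476077} = \frac{\left(-8\right) \left(-399 + 334\right)}{-305007} - \frac{823050}{-476077} = \left(-8\right) \left(-65\right) \left(- \frac{1}{305007}\right) - - \frac{823050}{476077} = 520 \left(- \frac{1}{305007}\right) + \frac{823050}{476077} = - \frac{520}{305007} + \frac{823050}{476077} = \frac{250788451310}{145206817539}$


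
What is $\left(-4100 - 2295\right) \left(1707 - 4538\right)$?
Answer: $18104245$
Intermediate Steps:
$\left(-4100 - 2295\right) \left(1707 - 4538\right) = \left(-6395\right) \left(-2831\right) = 18104245$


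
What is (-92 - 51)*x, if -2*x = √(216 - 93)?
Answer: 143*√123/2 ≈ 792.97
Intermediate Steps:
x = -√123/2 (x = -√(216 - 93)/2 = -√123/2 ≈ -5.5453)
(-92 - 51)*x = (-92 - 51)*(-√123/2) = -(-143)*√123/2 = 143*√123/2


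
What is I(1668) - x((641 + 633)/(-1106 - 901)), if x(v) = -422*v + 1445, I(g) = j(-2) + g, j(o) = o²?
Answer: -82039/2007 ≈ -40.876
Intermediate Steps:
I(g) = 4 + g (I(g) = (-2)² + g = 4 + g)
x(v) = 1445 - 422*v
I(1668) - x((641 + 633)/(-1106 - 901)) = (4 + 1668) - (1445 - 422*(641 + 633)/(-1106 - 901)) = 1672 - (1445 - 537628/(-2007)) = 1672 - (1445 - 537628*(-1)/2007) = 1672 - (1445 - 422*(-1274/2007)) = 1672 - (1445 + 537628/2007) = 1672 - 1*3437743/2007 = 1672 - 3437743/2007 = -82039/2007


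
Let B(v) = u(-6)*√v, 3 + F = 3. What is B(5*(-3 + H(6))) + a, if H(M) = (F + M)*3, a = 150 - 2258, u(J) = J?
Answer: -2108 - 30*√3 ≈ -2160.0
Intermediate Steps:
F = 0 (F = -3 + 3 = 0)
a = -2108
H(M) = 3*M (H(M) = (0 + M)*3 = M*3 = 3*M)
B(v) = -6*√v
B(5*(-3 + H(6))) + a = -6*√5*√(-3 + 3*6) - 2108 = -6*√5*√(-3 + 18) - 2108 = -6*5*√3 - 2108 = -30*√3 - 2108 = -2108 - 30*√3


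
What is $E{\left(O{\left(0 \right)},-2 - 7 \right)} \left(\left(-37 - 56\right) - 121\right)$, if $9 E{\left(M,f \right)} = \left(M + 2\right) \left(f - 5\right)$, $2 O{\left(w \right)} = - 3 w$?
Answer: $\frac{5992}{9} \approx 665.78$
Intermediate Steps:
$O{\left(w \right)} = - \frac{3 w}{2}$ ($O{\left(w \right)} = \frac{\left(-3\right) w}{2} = - \frac{3 w}{2}$)
$E{\left(M,f \right)} = \frac{\left(-5 + f\right) \left(2 + M\right)}{9}$ ($E{\left(M,f \right)} = \frac{\left(M + 2\right) \left(f - 5\right)}{9} = \frac{\left(2 + M\right) \left(-5 + f\right)}{9} = \frac{\left(-5 + f\right) \left(2 + M\right)}{9}$)
$E{\left(O{\left(0 \right)},-2 - 7 \right)} \left(\left(-37 - 56\right) - 121\right) = \left(- \frac{10}{9} - \frac{5 \left(\left(- \frac{3}{2}\right) 0\right)}{9} + \frac{2 \left(-2 - 7\right)}{9} + \frac{\left(- \frac{3}{2}\right) 0 \left(-2 - 7\right)}{9}\right) \left(\left(-37 - 56\right) - 121\right) = \left(- \frac{10}{9} - 0 + \frac{2 \left(-2 - 7\right)}{9} + \frac{1}{9} \cdot 0 \left(-2 - 7\right)\right) \left(\left(-37 - 56\right) - 121\right) = \left(- \frac{10}{9} + 0 + \frac{2}{9} \left(-9\right) + \frac{1}{9} \cdot 0 \left(-9\right)\right) \left(-93 - 121\right) = \left(- \frac{10}{9} + 0 - 2 + 0\right) \left(-214\right) = \left(- \frac{28}{9}\right) \left(-214\right) = \frac{5992}{9}$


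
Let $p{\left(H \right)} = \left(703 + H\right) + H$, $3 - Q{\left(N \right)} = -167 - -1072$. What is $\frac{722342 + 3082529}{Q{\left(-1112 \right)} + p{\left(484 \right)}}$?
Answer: $\frac{3804871}{769} \approx 4947.8$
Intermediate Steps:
$Q{\left(N \right)} = -902$ ($Q{\left(N \right)} = 3 - \left(-167 - -1072\right) = 3 - \left(-167 + 1072\right) = 3 - 905 = -902$)
$p{\left(H \right)} = 703 + 2 H$
$\frac{722342 + 3082529}{Q{\left(-1112 \right)} + p{\left(484 \right)}} = \frac{722342 + 3082529}{-902 + \left(703 + 2 \cdot 484\right)} = \frac{3804871}{-902 + \left(703 + 968\right)} = \frac{3804871}{-902 + 1671} = \frac{3804871}{769}$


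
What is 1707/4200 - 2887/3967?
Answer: -1784577/5553800 ≈ -0.32133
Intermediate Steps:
1707/4200 - 2887/3967 = 1707*(1/4200) - 2887*1/3967 = 569/1400 - 2887/3967 = -1784577/5553800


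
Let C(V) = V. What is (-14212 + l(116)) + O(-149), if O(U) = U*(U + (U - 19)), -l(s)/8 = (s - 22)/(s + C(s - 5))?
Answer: 7495015/227 ≈ 33018.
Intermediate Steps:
l(s) = -8*(-22 + s)/(-5 + 2*s) (l(s) = -8*(s - 22)/(s + (s - 5)) = -8*(-22 + s)/(s + (-5 + s)) = -8*(-22 + s)/(-5 + 2*s))
O(U) = U*(-19 + 2*U) (O(U) = U*(U + (-19 + U)) = U*(-19 + 2*U))
(-14212 + l(116)) + O(-149) = (-14212 + 8*(22 - 1*116)/(-5 + 2*116)) - 149*(-19 + 2*(-149)) = (-14212 + 8*(22 - 116)/(-5 + 232)) - 149*(-19 - 298) = (-14212 + 8*(-94)/227) - 149*(-317) = (-14212 + 8*(1/227)*(-94)) + 47233 = (-14212 - 752/227) + 47233 = -3226876/227 + 47233 = 7495015/227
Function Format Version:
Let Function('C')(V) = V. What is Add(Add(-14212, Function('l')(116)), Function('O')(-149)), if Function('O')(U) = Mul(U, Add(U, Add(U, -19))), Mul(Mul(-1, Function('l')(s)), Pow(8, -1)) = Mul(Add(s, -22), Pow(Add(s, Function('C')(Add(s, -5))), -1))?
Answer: Rational(7495015, 227) ≈ 33018.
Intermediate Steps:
Function('l')(s) = Mul(-8, Pow(Add(-5, Mul(2, s)), -1), Add(-22, s)) (Function('l')(s) = Mul(-8, Mul(Add(s, -22), Pow(Add(s, Add(s, -5)), -1))) = Mul(-8, Mul(Add(-22, s), Pow(Add(s, Add(-5, s)), -1))) = Mul(-8, Mul(Add(-22, s), Pow(Add(-5, Mul(2, s)), -1))) = Mul(-8, Mul(Pow(Add(-5, Mul(2, s)), -1), Add(-22, s))) = Mul(-8, Pow(Add(-5, Mul(2, s)), -1), Add(-22, s)))
Function('O')(U) = Mul(U, Add(-19, Mul(2, U))) (Function('O')(U) = Mul(U, Add(U, Add(-19, U))) = Mul(U, Add(-19, Mul(2, U))))
Add(Add(-14212, Function('l')(116)), Function('O')(-149)) = Add(Add(-14212, Mul(8, Pow(Add(-5, Mul(2, 116)), -1), Add(22, Mul(-1, 116)))), Mul(-149, Add(-19, Mul(2, -149)))) = Add(Add(-14212, Mul(8, Pow(Add(-5, 232), -1), Add(22, -116))), Mul(-149, Add(-19, -298))) = Add(Add(-14212, Mul(8, Pow(227, -1), -94)), Mul(-149, -317)) = Add(Add(-14212, Mul(8, Rational(1, 227), -94)), 47233) = Add(Add(-14212, Rational(-752, 227)), 47233) = Add(Rational(-3226876, 227), 47233) = Rational(7495015, 227)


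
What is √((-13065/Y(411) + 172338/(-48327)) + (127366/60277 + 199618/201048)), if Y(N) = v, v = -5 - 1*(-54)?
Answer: I*√636183192902133020958801769305/48804512224566 ≈ 16.343*I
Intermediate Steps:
v = 49 (v = -5 + 54 = 49)
Y(N) = 49
√((-13065/Y(411) + 172338/(-48327)) + (127366/60277 + 199618/201048)) = √((-13065/49 + 172338/(-48327)) + (127366/60277 + 199618/201048)) = √((-13065*1/49 + 172338*(-1/48327)) + (127366*(1/60277) + 199618*(1/201048))) = √((-13065/49 - 57446/16109) + (127366/60277 + 99809/100524)) = √(-213278939/789341 + 18819526877/6059285148) = √(-182494697614182845/683263171143924) = I*√636183192902133020958801769305/48804512224566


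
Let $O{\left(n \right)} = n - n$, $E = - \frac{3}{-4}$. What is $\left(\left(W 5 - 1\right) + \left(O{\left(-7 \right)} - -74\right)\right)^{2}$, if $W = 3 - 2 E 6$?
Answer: $1849$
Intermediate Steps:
$E = \frac{3}{4}$ ($E = \left(-3\right) \left(- \frac{1}{4}\right) = \frac{3}{4} \approx 0.75$)
$W = -6$ ($W = 3 - 2 \cdot \frac{3}{4} \cdot 6 = 3 - \frac{3}{2} \cdot 6 = 3 - 9 = -6$)
$O{\left(n \right)} = 0$
$\left(\left(W 5 - 1\right) + \left(O{\left(-7 \right)} - -74\right)\right)^{2} = \left(\left(\left(-6\right) 5 - 1\right) + \left(0 - -74\right)\right)^{2} = \left(\left(-30 - 1\right) + \left(0 + 74\right)\right)^{2} = \left(-31 + 74\right)^{2} = 43^{2} = 1849$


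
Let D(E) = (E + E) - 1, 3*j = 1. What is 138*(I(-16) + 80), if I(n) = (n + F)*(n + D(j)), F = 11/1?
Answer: 22310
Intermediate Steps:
j = ⅓ (j = (⅓)*1 = ⅓ ≈ 0.33333)
D(E) = -1 + 2*E (D(E) = 2*E - 1 = -1 + 2*E)
F = 11 (F = 11*1 = 11)
I(n) = (11 + n)*(-⅓ + n) (I(n) = (n + 11)*(n + (-1 + 2*(⅓))) = (11 + n)*(n + (-1 + ⅔)) = (11 + n)*(n - ⅓) = (11 + n)*(-⅓ + n))
138*(I(-16) + 80) = 138*((-11/3 + (-16)² + (32/3)*(-16)) + 80) = 138*((-11/3 + 256 - 512/3) + 80) = 138*(245/3 + 80) = 138*(485/3) = 22310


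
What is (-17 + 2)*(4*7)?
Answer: -420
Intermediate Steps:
(-17 + 2)*(4*7) = -15*28 = -420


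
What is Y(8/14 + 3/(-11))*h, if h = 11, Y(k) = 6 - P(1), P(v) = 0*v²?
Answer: 66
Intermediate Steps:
P(v) = 0
Y(k) = 6 (Y(k) = 6 - 1*0 = 6 + 0 = 6)
Y(8/14 + 3/(-11))*h = 6*11 = 66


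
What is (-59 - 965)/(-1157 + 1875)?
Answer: -512/359 ≈ -1.4262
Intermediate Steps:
(-59 - 965)/(-1157 + 1875) = -1024/718 = -1024*1/718 = -512/359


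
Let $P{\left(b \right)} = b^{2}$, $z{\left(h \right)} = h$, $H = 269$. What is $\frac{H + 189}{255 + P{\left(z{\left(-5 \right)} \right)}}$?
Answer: $\frac{229}{140} \approx 1.6357$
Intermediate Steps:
$\frac{H + 189}{255 + P{\left(z{\left(-5 \right)} \right)}} = \frac{269 + 189}{255 + \left(-5\right)^{2}} = \frac{458}{255 + 25} = \frac{458}{280} = 458 \cdot \frac{1}{280} = \frac{229}{140}$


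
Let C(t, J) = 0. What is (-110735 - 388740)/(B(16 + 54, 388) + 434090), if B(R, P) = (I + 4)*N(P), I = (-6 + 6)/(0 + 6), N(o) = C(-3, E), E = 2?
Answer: -99895/86818 ≈ -1.1506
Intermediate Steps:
N(o) = 0
I = 0 (I = 0/6 = 0*(⅙) = 0)
B(R, P) = 0 (B(R, P) = (0 + 4)*0 = 4*0 = 0)
(-110735 - 388740)/(B(16 + 54, 388) + 434090) = (-110735 - 388740)/(0 + 434090) = -499475/434090 = -499475*1/434090 = -99895/86818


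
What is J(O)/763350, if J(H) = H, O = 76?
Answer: 38/381675 ≈ 9.9561e-5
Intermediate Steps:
J(O)/763350 = 76/763350 = 76*(1/763350) = 38/381675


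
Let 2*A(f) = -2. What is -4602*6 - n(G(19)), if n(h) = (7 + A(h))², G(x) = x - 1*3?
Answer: -27648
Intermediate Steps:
G(x) = -3 + x (G(x) = x - 3 = -3 + x)
A(f) = -1 (A(f) = (½)*(-2) = -1)
n(h) = 36 (n(h) = (7 - 1)² = 6² = 36)
-4602*6 - n(G(19)) = -4602*6 - 1*36 = -27612 - 36 = -27648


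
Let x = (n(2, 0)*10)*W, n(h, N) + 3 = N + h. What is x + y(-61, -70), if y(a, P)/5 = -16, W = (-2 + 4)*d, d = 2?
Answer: -120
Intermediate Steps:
n(h, N) = -3 + N + h (n(h, N) = -3 + (N + h) = -3 + N + h)
W = 4 (W = (-2 + 4)*2 = 2*2 = 4)
y(a, P) = -80 (y(a, P) = 5*(-16) = -80)
x = -40 (x = ((-3 + 0 + 2)*10)*4 = -1*10*4 = -10*4 = -40)
x + y(-61, -70) = -40 - 80 = -120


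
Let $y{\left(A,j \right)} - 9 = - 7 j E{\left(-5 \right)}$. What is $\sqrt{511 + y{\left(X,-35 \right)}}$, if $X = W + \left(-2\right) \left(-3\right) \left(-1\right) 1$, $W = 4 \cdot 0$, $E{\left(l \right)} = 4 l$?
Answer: $2 i \sqrt{1095} \approx 66.182 i$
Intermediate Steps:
$W = 0$
$X = -6$ ($X = 0 + \left(-2\right) \left(-3\right) \left(-1\right) 1 = 0 + 6 \left(-1\right) 1 = 0 - 6 = -6$)
$y{\left(A,j \right)} = 9 + 140 j$ ($y{\left(A,j \right)} = 9 + - 7 j 4 \left(-5\right) = 9 + - 7 j \left(-20\right) = 9 + 140 j$)
$\sqrt{511 + y{\left(X,-35 \right)}} = \sqrt{511 + \left(9 + 140 \left(-35\right)\right)} = \sqrt{511 + \left(9 - 4900\right)} = \sqrt{511 - 4891} = \sqrt{-4380} = 2 i \sqrt{1095}$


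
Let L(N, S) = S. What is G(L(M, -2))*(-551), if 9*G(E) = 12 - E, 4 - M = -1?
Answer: -7714/9 ≈ -857.11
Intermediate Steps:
M = 5 (M = 4 - 1*(-1) = 4 + 1 = 5)
G(E) = 4/3 - E/9 (G(E) = (12 - E)/9 = 4/3 - E/9)
G(L(M, -2))*(-551) = (4/3 - ⅑*(-2))*(-551) = (4/3 + 2/9)*(-551) = (14/9)*(-551) = -7714/9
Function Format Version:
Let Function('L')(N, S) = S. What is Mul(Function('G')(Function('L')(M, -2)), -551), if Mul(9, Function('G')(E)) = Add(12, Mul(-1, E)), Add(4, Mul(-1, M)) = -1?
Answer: Rational(-7714, 9) ≈ -857.11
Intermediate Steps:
M = 5 (M = Add(4, Mul(-1, -1)) = Add(4, 1) = 5)
Function('G')(E) = Add(Rational(4, 3), Mul(Rational(-1, 9), E)) (Function('G')(E) = Mul(Rational(1, 9), Add(12, Mul(-1, E))) = Add(Rational(4, 3), Mul(Rational(-1, 9), E)))
Mul(Function('G')(Function('L')(M, -2)), -551) = Mul(Add(Rational(4, 3), Mul(Rational(-1, 9), -2)), -551) = Mul(Add(Rational(4, 3), Rational(2, 9)), -551) = Mul(Rational(14, 9), -551) = Rational(-7714, 9)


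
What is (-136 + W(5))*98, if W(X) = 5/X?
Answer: -13230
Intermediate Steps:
(-136 + W(5))*98 = (-136 + 5/5)*98 = (-136 + 5*(⅕))*98 = (-136 + 1)*98 = -135*98 = -13230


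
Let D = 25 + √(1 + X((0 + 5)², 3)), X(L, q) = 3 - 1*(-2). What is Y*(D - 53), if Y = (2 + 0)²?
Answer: -112 + 4*√6 ≈ -102.20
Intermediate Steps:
X(L, q) = 5 (X(L, q) = 3 + 2 = 5)
Y = 4 (Y = 2² = 4)
D = 25 + √6 (D = 25 + √(1 + 5) = 25 + √6 ≈ 27.449)
Y*(D - 53) = 4*((25 + √6) - 53) = 4*(-28 + √6) = -112 + 4*√6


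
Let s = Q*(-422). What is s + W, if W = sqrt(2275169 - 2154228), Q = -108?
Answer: 45576 + sqrt(120941) ≈ 45924.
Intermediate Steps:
W = sqrt(120941) ≈ 347.77
s = 45576 (s = -108*(-422) = 45576)
s + W = 45576 + sqrt(120941)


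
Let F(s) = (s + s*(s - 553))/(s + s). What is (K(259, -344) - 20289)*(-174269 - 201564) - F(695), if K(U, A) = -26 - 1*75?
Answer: 15326469597/2 ≈ 7.6632e+9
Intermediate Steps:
K(U, A) = -101 (K(U, A) = -26 - 75 = -101)
F(s) = (s + s*(-553 + s))/(2*s) (F(s) = (s + s*(-553 + s))/((2*s)) = (s + s*(-553 + s))*(1/(2*s)) = (s + s*(-553 + s))/(2*s))
(K(259, -344) - 20289)*(-174269 - 201564) - F(695) = (-101 - 20289)*(-174269 - 201564) - (-276 + (½)*695) = -20390*(-375833) - (-276 + 695/2) = 7663234870 - 1*143/2 = 7663234870 - 143/2 = 15326469597/2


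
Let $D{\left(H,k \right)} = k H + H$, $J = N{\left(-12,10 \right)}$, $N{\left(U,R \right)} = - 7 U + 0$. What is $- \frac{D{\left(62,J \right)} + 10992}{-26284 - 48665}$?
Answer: $\frac{16262}{74949} \approx 0.21697$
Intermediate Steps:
$N{\left(U,R \right)} = - 7 U$
$J = 84$ ($J = \left(-7\right) \left(-12\right) = 84$)
$D{\left(H,k \right)} = H + H k$ ($D{\left(H,k \right)} = H k + H = H + H k$)
$- \frac{D{\left(62,J \right)} + 10992}{-26284 - 48665} = - \frac{62 \left(1 + 84\right) + 10992}{-26284 - 48665} = - \frac{62 \cdot 85 + 10992}{-74949} = - \frac{\left(5270 + 10992\right) \left(-1\right)}{74949} = - \frac{16262 \left(-1\right)}{74949} = \left(-1\right) \left(- \frac{16262}{74949}\right) = \frac{16262}{74949}$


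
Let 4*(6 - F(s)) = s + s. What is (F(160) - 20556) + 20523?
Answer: -107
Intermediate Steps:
F(s) = 6 - s/2 (F(s) = 6 - (s + s)/4 = 6 - s/2)
(F(160) - 20556) + 20523 = ((6 - 1/2*160) - 20556) + 20523 = ((6 - 80) - 20556) + 20523 = (-74 - 20556) + 20523 = -20630 + 20523 = -107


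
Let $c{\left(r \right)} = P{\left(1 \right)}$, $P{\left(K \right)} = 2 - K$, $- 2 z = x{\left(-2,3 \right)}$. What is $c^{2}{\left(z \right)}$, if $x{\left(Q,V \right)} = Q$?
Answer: $1$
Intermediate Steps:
$z = 1$ ($z = \left(- \frac{1}{2}\right) \left(-2\right) = 1$)
$c{\left(r \right)} = 1$ ($c{\left(r \right)} = 2 - 1 = 1$)
$c^{2}{\left(z \right)} = 1^{2} = 1$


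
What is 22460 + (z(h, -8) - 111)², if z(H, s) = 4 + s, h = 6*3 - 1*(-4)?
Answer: 35685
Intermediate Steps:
h = 22 (h = 18 + 4 = 22)
22460 + (z(h, -8) - 111)² = 22460 + ((4 - 8) - 111)² = 22460 + (-4 - 111)² = 22460 + (-115)² = 22460 + 13225 = 35685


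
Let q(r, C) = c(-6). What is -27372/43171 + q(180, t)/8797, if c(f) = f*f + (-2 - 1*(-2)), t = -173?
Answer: -239237328/379775287 ≈ -0.62994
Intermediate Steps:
c(f) = f² (c(f) = f² + (-2 + 2) = f² + 0 = f²)
q(r, C) = 36 (q(r, C) = (-6)² = 36)
-27372/43171 + q(180, t)/8797 = -27372/43171 + 36/8797 = -239237328/379775287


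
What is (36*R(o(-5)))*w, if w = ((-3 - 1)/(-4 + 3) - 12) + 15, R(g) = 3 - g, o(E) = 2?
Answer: 252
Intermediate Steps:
w = 7 (w = (-4/(-1) - 12) + 15 = (-4*(-1) - 12) + 15 = (4 - 12) + 15 = -8 + 15 = 7)
(36*R(o(-5)))*w = (36*(3 - 1*2))*7 = (36*(3 - 2))*7 = (36*1)*7 = 36*7 = 252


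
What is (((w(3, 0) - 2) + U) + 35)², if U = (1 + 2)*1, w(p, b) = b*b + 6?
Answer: 1764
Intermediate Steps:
w(p, b) = 6 + b² (w(p, b) = b² + 6 = 6 + b²)
U = 3 (U = 3*1 = 3)
(((w(3, 0) - 2) + U) + 35)² = ((((6 + 0²) - 2) + 3) + 35)² = ((((6 + 0) - 2) + 3) + 35)² = (((6 - 2) + 3) + 35)² = ((4 + 3) + 35)² = (7 + 35)² = 42² = 1764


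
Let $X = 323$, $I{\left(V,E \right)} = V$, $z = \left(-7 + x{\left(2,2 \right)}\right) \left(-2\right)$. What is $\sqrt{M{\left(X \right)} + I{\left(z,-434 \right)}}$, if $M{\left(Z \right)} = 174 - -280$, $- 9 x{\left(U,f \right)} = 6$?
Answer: $\frac{8 \sqrt{66}}{3} \approx 21.664$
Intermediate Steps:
$x{\left(U,f \right)} = - \frac{2}{3}$ ($x{\left(U,f \right)} = \left(- \frac{1}{9}\right) 6 = - \frac{2}{3}$)
$z = \frac{46}{3}$ ($z = \left(-7 - \frac{2}{3}\right) \left(-2\right) = \left(- \frac{23}{3}\right) \left(-2\right) = \frac{46}{3} \approx 15.333$)
$M{\left(Z \right)} = 454$ ($M{\left(Z \right)} = 174 + 280 = 454$)
$\sqrt{M{\left(X \right)} + I{\left(z,-434 \right)}} = \sqrt{454 + \frac{46}{3}} = \sqrt{\frac{1408}{3}} = \frac{8 \sqrt{66}}{3}$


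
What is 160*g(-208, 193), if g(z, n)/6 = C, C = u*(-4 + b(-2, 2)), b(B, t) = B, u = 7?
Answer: -40320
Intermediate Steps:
C = -42 (C = 7*(-4 - 2) = 7*(-6) = -42)
g(z, n) = -252 (g(z, n) = 6*(-42) = -252)
160*g(-208, 193) = 160*(-252) = -40320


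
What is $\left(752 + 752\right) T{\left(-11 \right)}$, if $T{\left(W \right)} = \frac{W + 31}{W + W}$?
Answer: $- \frac{15040}{11} \approx -1367.3$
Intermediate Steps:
$T{\left(W \right)} = \frac{31 + W}{2 W}$
$\left(752 + 752\right) T{\left(-11 \right)} = \left(752 + 752\right) \frac{31 - 11}{2 \left(-11\right)} = 1504 \cdot \frac{1}{2} \left(- \frac{1}{11}\right) 20 = 1504 \left(- \frac{10}{11}\right) = - \frac{15040}{11}$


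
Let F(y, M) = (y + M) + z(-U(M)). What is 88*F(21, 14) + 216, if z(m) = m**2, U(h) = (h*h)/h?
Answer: 20544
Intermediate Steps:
U(h) = h (U(h) = h**2/h = h)
F(y, M) = M + y + M**2 (F(y, M) = (y + M) + (-M)**2 = (M + y) + M**2 = M + y + M**2)
88*F(21, 14) + 216 = 88*(14 + 21 + 14**2) + 216 = 88*(14 + 21 + 196) + 216 = 88*231 + 216 = 20328 + 216 = 20544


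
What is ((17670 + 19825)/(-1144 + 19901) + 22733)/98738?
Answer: 213220188/926014333 ≈ 0.23026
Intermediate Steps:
((17670 + 19825)/(-1144 + 19901) + 22733)/98738 = (37495/18757 + 22733)*(1/98738) = (426440376/18757)*(1/98738) = 213220188/926014333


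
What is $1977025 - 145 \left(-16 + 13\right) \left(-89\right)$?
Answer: $1938310$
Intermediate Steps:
$1977025 - 145 \left(-16 + 13\right) \left(-89\right) = 1977025 - 145 \left(-3\right) \left(-89\right) = 1977025 - \left(-435\right) \left(-89\right) = 1977025 - 38715 = 1938310$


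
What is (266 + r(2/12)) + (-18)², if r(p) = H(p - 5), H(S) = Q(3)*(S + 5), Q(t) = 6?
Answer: 591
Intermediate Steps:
H(S) = 30 + 6*S (H(S) = 6*(S + 5) = 6*(5 + S) = 30 + 6*S)
r(p) = 6*p (r(p) = 30 + 6*(p - 5) = 30 + 6*(-5 + p) = 30 + (-30 + 6*p) = 6*p)
(266 + r(2/12)) + (-18)² = (266 + 6*(2/12)) + (-18)² = (266 + 6*(2*(1/12))) + 324 = (266 + 6*(⅙)) + 324 = (266 + 1) + 324 = 267 + 324 = 591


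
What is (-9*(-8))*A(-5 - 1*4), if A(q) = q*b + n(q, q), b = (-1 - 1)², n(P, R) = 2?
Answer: -2448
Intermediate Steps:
b = 4 (b = (-2)² = 4)
A(q) = 2 + 4*q (A(q) = q*4 + 2 = 4*q + 2 = 2 + 4*q)
(-9*(-8))*A(-5 - 1*4) = (-9*(-8))*(2 + 4*(-5 - 1*4)) = 72*(2 + 4*(-5 - 4)) = 72*(2 + 4*(-9)) = 72*(2 - 36) = 72*(-34) = -2448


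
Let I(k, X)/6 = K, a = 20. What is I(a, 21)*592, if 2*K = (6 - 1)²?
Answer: 44400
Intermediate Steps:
K = 25/2 (K = (6 - 1)²/2 = (½)*5² = (½)*25 = 25/2 ≈ 12.500)
I(k, X) = 75 (I(k, X) = 6*(25/2) = 75)
I(a, 21)*592 = 75*592 = 44400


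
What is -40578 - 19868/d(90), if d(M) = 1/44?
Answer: -914770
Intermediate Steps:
d(M) = 1/44
-40578 - 19868/d(90) = -40578 - 19868/1/44 = -40578 - 19868*44 = -40578 - 1*874192 = -40578 - 874192 = -914770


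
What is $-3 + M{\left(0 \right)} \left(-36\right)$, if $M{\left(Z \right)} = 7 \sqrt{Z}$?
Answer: $-3$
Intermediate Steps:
$-3 + M{\left(0 \right)} \left(-36\right) = -3 + 7 \sqrt{0} \left(-36\right) = -3 + 7 \cdot 0 \left(-36\right) = -3 + 0 \left(-36\right) = -3 + 0 = -3$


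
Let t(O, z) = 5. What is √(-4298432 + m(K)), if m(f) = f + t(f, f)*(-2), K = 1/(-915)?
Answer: I*√3598763104365/915 ≈ 2073.3*I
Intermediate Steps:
K = -1/915 ≈ -0.0010929
m(f) = -10 + f (m(f) = f + 5*(-2) = f - 10 = -10 + f)
√(-4298432 + m(K)) = √(-4298432 + (-10 - 1/915)) = √(-4298432 - 9151/915) = √(-3933074431/915) = I*√3598763104365/915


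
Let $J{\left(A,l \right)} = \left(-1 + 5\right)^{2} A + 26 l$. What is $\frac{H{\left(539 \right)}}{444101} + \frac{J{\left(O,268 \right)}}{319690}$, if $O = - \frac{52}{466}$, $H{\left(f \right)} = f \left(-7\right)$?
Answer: $\frac{31413600837}{2362863796055} \approx 0.013295$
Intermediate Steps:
$H{\left(f \right)} = - 7 f$
$O = - \frac{26}{233}$ ($O = \left(-52\right) \frac{1}{466} = - \frac{26}{233} \approx -0.11159$)
$J{\left(A,l \right)} = 16 A + 26 l$ ($J{\left(A,l \right)} = 4^{2} A + 26 l = 16 A + 26 l$)
$\frac{H{\left(539 \right)}}{444101} + \frac{J{\left(O,268 \right)}}{319690} = \frac{\left(-7\right) 539}{444101} + \frac{16 \left(- \frac{26}{233}\right) + 26 \cdot 268}{319690} = \left(-3773\right) \frac{1}{444101} + \left(- \frac{416}{233} + 6968\right) \frac{1}{319690} = - \frac{539}{63443} + \frac{1623128}{233} \cdot \frac{1}{319690} = - \frac{539}{63443} + \frac{811564}{37243885} = \frac{31413600837}{2362863796055}$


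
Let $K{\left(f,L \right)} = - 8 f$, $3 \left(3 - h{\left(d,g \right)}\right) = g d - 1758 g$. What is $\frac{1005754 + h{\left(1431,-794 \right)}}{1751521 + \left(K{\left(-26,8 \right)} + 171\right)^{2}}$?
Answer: $\frac{919211}{1895162} \approx 0.48503$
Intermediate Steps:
$h{\left(d,g \right)} = 3 + 586 g - \frac{d g}{3}$ ($h{\left(d,g \right)} = 3 - \frac{g d - 1758 g}{3} = 3 - \frac{d g - 1758 g}{3} = 3 - \frac{- 1758 g + d g}{3} = 3 - \left(- 586 g + \frac{d g}{3}\right) = 3 + 586 g - \frac{d g}{3}$)
$\frac{1005754 + h{\left(1431,-794 \right)}}{1751521 + \left(K{\left(-26,8 \right)} + 171\right)^{2}} = \frac{1005754 + \left(3 + 586 \left(-794\right) - 477 \left(-794\right)\right)}{1751521 + \left(\left(-8\right) \left(-26\right) + 171\right)^{2}} = \frac{1005754 + \left(3 - 465284 + 378738\right)}{1751521 + \left(208 + 171\right)^{2}} = \frac{1005754 - 86543}{1751521 + 379^{2}} = \frac{919211}{1751521 + 143641} = \frac{919211}{1895162}$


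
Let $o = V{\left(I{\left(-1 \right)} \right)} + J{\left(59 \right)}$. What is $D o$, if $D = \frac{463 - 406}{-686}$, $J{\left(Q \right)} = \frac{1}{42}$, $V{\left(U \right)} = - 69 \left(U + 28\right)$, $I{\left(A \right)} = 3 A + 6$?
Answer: $\frac{1706903}{9604} \approx 177.73$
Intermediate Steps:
$I{\left(A \right)} = 6 + 3 A$
$V{\left(U \right)} = -1932 - 69 U$ ($V{\left(U \right)} = - 69 \left(28 + U\right) = -1932 - 69 U$)
$J{\left(Q \right)} = \frac{1}{42}$
$o = - \frac{89837}{42}$ ($o = \left(-1932 - 69 \left(6 + 3 \left(-1\right)\right)\right) + \frac{1}{42} = \left(-1932 - 69 \left(6 - 3\right)\right) + \frac{1}{42} = \left(-1932 - 207\right) + \frac{1}{42} = -2139 + \frac{1}{42} = - \frac{89837}{42} \approx -2139.0$)
$D = - \frac{57}{686}$ ($D = \left(463 - 406\right) \left(- \frac{1}{686}\right) = 57 \left(- \frac{1}{686}\right) = - \frac{57}{686} \approx -0.08309$)
$D o = \left(- \frac{57}{686}\right) \left(- \frac{89837}{42}\right) = \frac{1706903}{9604}$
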